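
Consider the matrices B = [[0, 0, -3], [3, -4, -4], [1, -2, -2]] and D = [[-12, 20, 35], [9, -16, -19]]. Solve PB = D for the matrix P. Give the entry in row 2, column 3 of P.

B is on the right of P, so right-multiply by B⁻¹: P = DB⁻¹.
det B = 6; the adjugate gives B⁻¹ = [[0, 1, -2], [1/3, 1/2, -3/2], [-1/3, 0, 0]].
P = DB⁻¹ = [[-12, 20, 35], [9, -16, -19]] · [[0, 1, -2], [1/3, 1/2, -3/2], [-1/3, 0, 0]] = [[-5, -2, -6], [1, 1, 6]].

6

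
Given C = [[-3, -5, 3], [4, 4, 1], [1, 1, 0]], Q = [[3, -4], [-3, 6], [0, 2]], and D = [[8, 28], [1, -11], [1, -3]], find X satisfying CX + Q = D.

CX = D − Q = [[5, 32], [4, -17], [1, -5]].
Since C multiplies X on the left, X = C⁻¹(D − Q).
det C = -2, so C⁻¹ = [[1/2, -3/2, 17/2], [-1/2, 3/2, -15/2], [0, 1, -4]].
X = C⁻¹(D − Q) = [[5, -1], [-4, -4], [0, 3]].

X = [[5, -1], [-4, -4], [0, 3]]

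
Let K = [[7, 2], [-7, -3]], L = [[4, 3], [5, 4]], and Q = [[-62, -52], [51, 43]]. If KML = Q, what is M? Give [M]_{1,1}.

2

Left-multiply by K⁻¹ and right-multiply by L⁻¹: M = K⁻¹QL⁻¹.
det K = -7; the adjugate gives K⁻¹ = [[3/7, 2/7], [-1, -1]].
L has determinant 1; L⁻¹ = [[4, -3], [-5, 4]].
K⁻¹Q = [[-12, -10], [11, 9]].
M = (K⁻¹Q)L⁻¹ = [[2, -4], [-1, 3]].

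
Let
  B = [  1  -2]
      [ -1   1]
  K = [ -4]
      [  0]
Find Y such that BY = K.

Y = [[4], [4]]

Left-multiplying both sides by B⁻¹ gives Y = B⁻¹K.
B has determinant -1; B⁻¹ = [[-1, -2], [-1, -1]].
Y = B⁻¹K = [[-1, -2], [-1, -1]] · [[-4], [0]] = [[4], [4]].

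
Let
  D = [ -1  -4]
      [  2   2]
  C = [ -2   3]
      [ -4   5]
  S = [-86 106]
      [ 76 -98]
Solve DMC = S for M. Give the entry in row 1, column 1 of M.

-5

Isolating M: multiply by D⁻¹ from the left and C⁻¹ from the right, so M = D⁻¹SC⁻¹.
D has determinant 6; D⁻¹ = [[1/3, 2/3], [-1/3, -1/6]].
det C = 2; the adjugate gives C⁻¹ = [[5/2, -3/2], [2, -1]].
D⁻¹S = [[22, -30], [16, -19]].
M = (D⁻¹S)C⁻¹ = [[-5, -3], [2, -5]].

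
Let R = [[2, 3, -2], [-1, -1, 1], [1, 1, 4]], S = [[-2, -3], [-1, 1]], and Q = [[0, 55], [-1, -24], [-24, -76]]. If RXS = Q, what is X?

X = [[1, 0], [-1, 4], [5, -5]]

Isolating X: multiply by R⁻¹ from the left and S⁻¹ from the right, so X = R⁻¹QS⁻¹.
det R = 5, so R⁻¹ = [[-1, -14/5, 1/5], [1, 2, 0], [0, 1/5, 1/5]].
S has determinant -5; S⁻¹ = [[-1/5, -3/5], [-1/5, 2/5]].
R⁻¹Q = [[-2, -3], [-2, 7], [-5, -20]].
X = (R⁻¹Q)S⁻¹ = [[1, 0], [-1, 4], [5, -5]].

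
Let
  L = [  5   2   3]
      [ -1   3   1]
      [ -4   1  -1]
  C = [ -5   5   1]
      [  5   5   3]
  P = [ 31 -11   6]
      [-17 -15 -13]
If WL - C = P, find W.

WL = P + C = [[26, -6, 7], [-12, -10, -10]].
Since L sits to the right of W, W = (P + C)L⁻¹.
det L = 3, so L⁻¹ = [[-4/3, 5/3, -7/3], [-5/3, 7/3, -8/3], [11/3, -13/3, 17/3]].
W = (P + C)L⁻¹ = [[1, -1, -5], [-4, 0, -2]].

W = [[1, -1, -5], [-4, 0, -2]]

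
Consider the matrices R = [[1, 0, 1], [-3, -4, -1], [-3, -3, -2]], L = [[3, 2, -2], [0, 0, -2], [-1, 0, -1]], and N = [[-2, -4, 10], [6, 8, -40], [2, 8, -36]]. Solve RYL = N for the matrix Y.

Y = [[-3, -4, 1], [1, -1, -1], [1, 3, -5]]

Isolating Y: multiply by R⁻¹ from the left and L⁻¹ from the right, so Y = R⁻¹NL⁻¹.
det R = 2, so R⁻¹ = [[5/2, -3/2, 2], [-3/2, 1/2, -1], [-3/2, 3/2, -2]].
det L = 4, so L⁻¹ = [[0, 1/2, -1], [1/2, -5/4, 3/2], [0, -1/2, 0]].
R⁻¹N = [[-10, -6, 13], [4, 2, 1], [8, 2, -3]].
Y = (R⁻¹N)L⁻¹ = [[-3, -4, 1], [1, -1, -1], [1, 3, -5]].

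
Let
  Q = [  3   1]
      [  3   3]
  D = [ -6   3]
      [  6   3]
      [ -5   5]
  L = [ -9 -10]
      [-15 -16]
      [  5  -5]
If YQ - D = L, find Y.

Y = [[-4, -1], [2, -5], [0, 0]]

YQ = L + D = [[-15, -7], [-9, -13], [0, 0]].
Since Q sits to the right of Y, Y = (L + D)Q⁻¹.
det Q = 6; the adjugate gives Q⁻¹ = [[1/2, -1/6], [-1/2, 1/2]].
Y = (L + D)Q⁻¹ = [[-4, -1], [2, -5], [0, 0]].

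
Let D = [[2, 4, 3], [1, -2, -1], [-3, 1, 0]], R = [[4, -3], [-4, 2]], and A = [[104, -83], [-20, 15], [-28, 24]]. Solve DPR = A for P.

P = D⁻¹AR⁻¹ (apply D⁻¹ on the left and R⁻¹ on the right).
D has determinant -1; D⁻¹ = [[-1, -3, -2], [-3, -9, -5], [5, 14, 8]].
R has determinant -4; R⁻¹ = [[-1/2, -3/4], [-1, -1]].
D⁻¹A = [[12, -10], [8, -6], [16, -13]].
P = (D⁻¹A)R⁻¹ = [[4, 1], [2, 0], [5, 1]].

P = [[4, 1], [2, 0], [5, 1]]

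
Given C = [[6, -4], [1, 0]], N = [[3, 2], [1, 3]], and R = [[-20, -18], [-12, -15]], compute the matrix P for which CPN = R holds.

Isolating P: multiply by C⁻¹ from the left and N⁻¹ from the right, so P = C⁻¹RN⁻¹.
C has determinant 4; C⁻¹ = [[0, 1], [-1/4, 3/2]].
N has determinant 7; N⁻¹ = [[3/7, -2/7], [-1/7, 3/7]].
C⁻¹R = [[-12, -15], [-13, -18]].
P = (C⁻¹R)N⁻¹ = [[-3, -3], [-3, -4]].

P = [[-3, -3], [-3, -4]]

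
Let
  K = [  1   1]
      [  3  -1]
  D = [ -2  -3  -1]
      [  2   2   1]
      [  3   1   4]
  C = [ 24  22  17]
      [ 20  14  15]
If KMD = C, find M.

Left-multiply by K⁻¹ and right-multiply by D⁻¹: M = K⁻¹CD⁻¹.
K has determinant -4; K⁻¹ = [[1/4, 1/4], [3/4, -1/4]].
det D = 5, so D⁻¹ = [[7/5, 11/5, -1/5], [-1, -1, 0], [-4/5, -7/5, 2/5]].
K⁻¹C = [[11, 9, 8], [13, 13, 9]].
M = (K⁻¹C)D⁻¹ = [[0, 4, 1], [-2, 3, 1]].

M = [[0, 4, 1], [-2, 3, 1]]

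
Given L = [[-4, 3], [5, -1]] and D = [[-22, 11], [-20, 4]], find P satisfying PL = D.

Since L sits to the right of P, P = DL⁻¹.
det L = -11, so L⁻¹ = [[1/11, 3/11], [5/11, 4/11]].
P = DL⁻¹ = [[-22, 11], [-20, 4]] · [[1/11, 3/11], [5/11, 4/11]] = [[3, -2], [0, -4]].

P = [[3, -2], [0, -4]]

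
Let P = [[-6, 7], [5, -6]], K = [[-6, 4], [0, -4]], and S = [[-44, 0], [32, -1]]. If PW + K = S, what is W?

W = [[4, 3], [-2, 2]]

PW = S − K = [[-38, -4], [32, 3]].
P is on the left of W, so left-multiply by P⁻¹: W = P⁻¹(S − K).
det P = 1, so P⁻¹ = [[-6, -7], [-5, -6]].
W = P⁻¹(S − K) = [[4, 3], [-2, 2]].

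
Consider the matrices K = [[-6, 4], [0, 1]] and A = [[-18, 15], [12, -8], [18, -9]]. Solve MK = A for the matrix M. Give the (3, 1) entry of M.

-3

K is on the right of M, so right-multiply by K⁻¹: M = AK⁻¹.
det K = -6, so K⁻¹ = [[-1/6, 2/3], [0, 1]].
M = AK⁻¹ = [[-18, 15], [12, -8], [18, -9]] · [[-1/6, 2/3], [0, 1]] = [[3, 3], [-2, 0], [-3, 3]].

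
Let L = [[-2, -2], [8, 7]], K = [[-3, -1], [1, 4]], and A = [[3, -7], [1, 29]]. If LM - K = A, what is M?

LM = A + K = [[0, -8], [2, 33]].
Since L multiplies M on the left, M = L⁻¹(A + K).
det L = 2, so L⁻¹ = [[7/2, 1], [-4, -1]].
M = L⁻¹(A + K) = [[2, 5], [-2, -1]].

M = [[2, 5], [-2, -1]]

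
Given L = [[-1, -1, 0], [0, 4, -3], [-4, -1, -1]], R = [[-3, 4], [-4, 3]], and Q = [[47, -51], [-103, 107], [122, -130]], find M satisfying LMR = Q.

M = [[4, 4], [5, 1], [1, -3]]

Left-multiply by L⁻¹ and right-multiply by R⁻¹: M = L⁻¹QR⁻¹.
L has determinant -5; L⁻¹ = [[7/5, 1/5, -3/5], [-12/5, -1/5, 3/5], [-16/5, -3/5, 4/5]].
det R = 7, so R⁻¹ = [[3/7, -4/7], [4/7, -3/7]].
L⁻¹Q = [[-28, 28], [-19, 23], [9, -5]].
M = (L⁻¹Q)R⁻¹ = [[4, 4], [5, 1], [1, -3]].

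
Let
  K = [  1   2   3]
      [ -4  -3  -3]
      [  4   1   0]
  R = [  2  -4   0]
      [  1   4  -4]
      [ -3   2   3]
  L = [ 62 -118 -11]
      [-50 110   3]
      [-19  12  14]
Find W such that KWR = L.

Isolating W: multiply by K⁻¹ from the left and R⁻¹ from the right, so W = K⁻¹LR⁻¹.
det K = 3, so K⁻¹ = [[1, 1, 1], [-4, -4, -3], [8/3, 7/3, 5/3]].
det R = 4; the adjugate gives R⁻¹ = [[5, 3, 4], [9/4, 3/2, 2], [7/2, 2, 3]].
K⁻¹L = [[-7, 4, 6], [9, -4, -10], [17, -38, 1]].
W = (K⁻¹L)R⁻¹ = [[-5, -3, -2], [1, 1, -2], [3, -4, -5]].

W = [[-5, -3, -2], [1, 1, -2], [3, -4, -5]]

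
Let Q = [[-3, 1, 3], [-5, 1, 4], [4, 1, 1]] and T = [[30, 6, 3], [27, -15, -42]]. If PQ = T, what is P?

P = [[3, -3, 6], [-6, -5, -4]]

Right-multiplying both sides by Q⁻¹ gives P = TQ⁻¹.
det Q = 3, so Q⁻¹ = [[-1, 2/3, 1/3], [7, -5, -1], [-3, 7/3, 2/3]].
P = TQ⁻¹ = [[30, 6, 3], [27, -15, -42]] · [[-1, 2/3, 1/3], [7, -5, -1], [-3, 7/3, 2/3]] = [[3, -3, 6], [-6, -5, -4]].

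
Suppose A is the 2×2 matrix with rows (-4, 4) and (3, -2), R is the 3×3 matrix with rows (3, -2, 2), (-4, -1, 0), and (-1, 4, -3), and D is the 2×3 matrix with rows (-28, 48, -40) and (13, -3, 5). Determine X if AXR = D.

X = A⁻¹DR⁻¹ (apply A⁻¹ on the left and R⁻¹ on the right).
A has determinant -4; A⁻¹ = [[1/2, 1], [3/4, 1]].
det R = -1; the adjugate gives R⁻¹ = [[-3, -2, -2], [12, 7, 8], [17, 10, 11]].
A⁻¹D = [[-1, 21, -15], [-8, 33, -25]].
X = (A⁻¹D)R⁻¹ = [[0, -1, 5], [-5, -3, 5]].

X = [[0, -1, 5], [-5, -3, 5]]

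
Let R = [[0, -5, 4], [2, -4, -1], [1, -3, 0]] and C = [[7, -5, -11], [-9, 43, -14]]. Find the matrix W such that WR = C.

R is on the right of W, so right-multiply by R⁻¹: W = CR⁻¹.
det R = -3, so R⁻¹ = [[1, 4, -7], [1/3, 4/3, -8/3], [2/3, 5/3, -10/3]].
W = CR⁻¹ = [[7, -5, -11], [-9, 43, -14]] · [[1, 4, -7], [1/3, 4/3, -8/3], [2/3, 5/3, -10/3]] = [[-2, 3, 1], [-4, -2, -5]].

W = [[-2, 3, 1], [-4, -2, -5]]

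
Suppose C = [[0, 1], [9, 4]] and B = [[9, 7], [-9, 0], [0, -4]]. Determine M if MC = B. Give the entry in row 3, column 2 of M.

Since C sits to the right of M, M = BC⁻¹.
C has determinant -9; C⁻¹ = [[-4/9, 1/9], [1, 0]].
M = BC⁻¹ = [[9, 7], [-9, 0], [0, -4]] · [[-4/9, 1/9], [1, 0]] = [[3, 1], [4, -1], [-4, 0]].

0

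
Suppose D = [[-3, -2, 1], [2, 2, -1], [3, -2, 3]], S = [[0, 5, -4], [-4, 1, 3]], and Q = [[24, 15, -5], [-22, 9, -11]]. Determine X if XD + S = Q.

XD = Q − S = [[24, 10, -1], [-18, 8, -14]].
D is on the right of X, so right-multiply by D⁻¹: X = (Q − S)D⁻¹.
det D = -4, so D⁻¹ = [[-1, -1, 0], [9/4, 3, 1/4], [5/2, 3, 1/2]].
X = (Q − S)D⁻¹ = [[-4, 3, 2], [1, 0, -5]].

X = [[-4, 3, 2], [1, 0, -5]]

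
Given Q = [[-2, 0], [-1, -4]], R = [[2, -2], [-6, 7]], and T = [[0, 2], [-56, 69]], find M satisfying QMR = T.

M = [[-3, -1], [-2, -3]]

M = Q⁻¹TR⁻¹ (apply Q⁻¹ on the left and R⁻¹ on the right).
det Q = 8, so Q⁻¹ = [[-1/2, 0], [1/8, -1/4]].
det R = 2; the adjugate gives R⁻¹ = [[7/2, 1], [3, 1]].
Q⁻¹T = [[0, -1], [14, -17]].
M = (Q⁻¹T)R⁻¹ = [[-3, -1], [-2, -3]].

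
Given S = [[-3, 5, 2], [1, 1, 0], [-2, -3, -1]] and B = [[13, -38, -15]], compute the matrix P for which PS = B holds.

S is on the right of P, so right-multiply by S⁻¹: P = BS⁻¹.
det S = 6; the adjugate gives S⁻¹ = [[-1/6, -1/6, -1/3], [1/6, 7/6, 1/3], [-1/6, -19/6, -4/3]].
P = BS⁻¹ = [[13, -38, -15]] · [[-1/6, -1/6, -1/3], [1/6, 7/6, 1/3], [-1/6, -19/6, -4/3]] = [[-6, 1, 3]].

P = [[-6, 1, 3]]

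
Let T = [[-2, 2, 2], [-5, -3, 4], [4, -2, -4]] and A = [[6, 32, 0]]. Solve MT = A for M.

M = [[2, -6, -5]]

Right-multiplying both sides by T⁻¹ gives M = AT⁻¹.
det T = -4, so T⁻¹ = [[-5, -1, -7/2], [1, 0, 1/2], [-11/2, -1, -4]].
M = AT⁻¹ = [[6, 32, 0]] · [[-5, -1, -7/2], [1, 0, 1/2], [-11/2, -1, -4]] = [[2, -6, -5]].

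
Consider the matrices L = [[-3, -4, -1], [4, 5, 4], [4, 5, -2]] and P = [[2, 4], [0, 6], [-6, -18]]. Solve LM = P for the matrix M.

M = [[-1, 0], [0, -2], [1, 4]]

Left-multiplying both sides by L⁻¹ gives M = L⁻¹P.
L has determinant -6; L⁻¹ = [[5, 13/6, 11/6], [-4, -5/3, -4/3], [0, 1/6, -1/6]].
M = L⁻¹P = [[5, 13/6, 11/6], [-4, -5/3, -4/3], [0, 1/6, -1/6]] · [[2, 4], [0, 6], [-6, -18]] = [[-1, 0], [0, -2], [1, 4]].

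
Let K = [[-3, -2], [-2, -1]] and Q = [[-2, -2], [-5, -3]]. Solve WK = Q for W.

K is on the right of W, so right-multiply by K⁻¹: W = QK⁻¹.
det K = -1; the adjugate gives K⁻¹ = [[1, -2], [-2, 3]].
W = QK⁻¹ = [[-2, -2], [-5, -3]] · [[1, -2], [-2, 3]] = [[2, -2], [1, 1]].

W = [[2, -2], [1, 1]]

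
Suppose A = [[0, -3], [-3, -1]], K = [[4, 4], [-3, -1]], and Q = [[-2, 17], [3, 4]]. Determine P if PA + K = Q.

P = [[-5, 2], [-1, -2]]

PA = Q − K = [[-6, 13], [6, 5]].
Since A sits to the right of P, P = (Q − K)A⁻¹.
det A = -9, so A⁻¹ = [[1/9, -1/3], [-1/3, 0]].
P = (Q − K)A⁻¹ = [[-5, 2], [-1, -2]].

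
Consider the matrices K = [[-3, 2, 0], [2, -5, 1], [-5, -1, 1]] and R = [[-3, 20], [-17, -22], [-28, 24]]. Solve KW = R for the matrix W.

Since K multiplies W on the left, W = K⁻¹R.
det K = -2, so K⁻¹ = [[2, 1, -1], [7/2, 3/2, -3/2], [27/2, 13/2, -11/2]].
W = K⁻¹R = [[2, 1, -1], [7/2, 3/2, -3/2], [27/2, 13/2, -11/2]] · [[-3, 20], [-17, -22], [-28, 24]] = [[5, -6], [6, 1], [3, -5]].

W = [[5, -6], [6, 1], [3, -5]]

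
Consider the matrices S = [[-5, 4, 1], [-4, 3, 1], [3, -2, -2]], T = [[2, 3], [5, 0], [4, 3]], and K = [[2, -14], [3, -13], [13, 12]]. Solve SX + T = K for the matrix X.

SX = K − T = [[0, -17], [-2, -13], [9, 9]].
Left-multiplying both sides by S⁻¹ gives X = S⁻¹(K − T).
S has determinant -1; S⁻¹ = [[4, -6, -1], [5, -7, -1], [1, -2, -1]].
X = S⁻¹(K − T) = [[3, 1], [5, -3], [-5, 0]].

X = [[3, 1], [5, -3], [-5, 0]]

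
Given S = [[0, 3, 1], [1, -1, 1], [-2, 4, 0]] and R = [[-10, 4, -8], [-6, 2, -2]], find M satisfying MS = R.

M = [[-4, -4, 3], [-4, 2, 4]]

Right-multiplying both sides by S⁻¹ gives M = RS⁻¹.
S has determinant -4; S⁻¹ = [[1, -1, -1], [1/2, -1/2, -1/4], [-1/2, 3/2, 3/4]].
M = RS⁻¹ = [[-10, 4, -8], [-6, 2, -2]] · [[1, -1, -1], [1/2, -1/2, -1/4], [-1/2, 3/2, 3/4]] = [[-4, -4, 3], [-4, 2, 4]].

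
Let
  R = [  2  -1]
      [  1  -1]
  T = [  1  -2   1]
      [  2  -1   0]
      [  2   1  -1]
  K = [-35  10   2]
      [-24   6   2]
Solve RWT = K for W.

W = [[-3, -1, -3], [1, 3, 3]]

Left-multiply by R⁻¹ and right-multiply by T⁻¹: W = R⁻¹KT⁻¹.
det R = -1; the adjugate gives R⁻¹ = [[1, -1], [1, -2]].
det T = 1, so T⁻¹ = [[1, -1, 1], [2, -3, 2], [4, -5, 3]].
R⁻¹K = [[-11, 4, 0], [13, -2, -2]].
W = (R⁻¹K)T⁻¹ = [[-3, -1, -3], [1, 3, 3]].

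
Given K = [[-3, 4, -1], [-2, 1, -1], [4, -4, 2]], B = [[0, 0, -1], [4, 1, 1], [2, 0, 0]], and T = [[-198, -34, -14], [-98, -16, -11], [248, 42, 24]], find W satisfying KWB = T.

W = [[3, 3, 5], [-4, -5, -3], [-5, 5, 4]]

Left-multiply by K⁻¹ and right-multiply by B⁻¹: W = K⁻¹TB⁻¹.
det K = 2, so K⁻¹ = [[-1, -2, -3/2], [0, -1, -1/2], [2, 2, 5/2]].
B has determinant 2; B⁻¹ = [[0, 0, 1/2], [1, 1, -2], [-1, 0, 0]].
K⁻¹T = [[22, 3, 0], [-26, -5, -1], [28, 5, 10]].
W = (K⁻¹T)B⁻¹ = [[3, 3, 5], [-4, -5, -3], [-5, 5, 4]].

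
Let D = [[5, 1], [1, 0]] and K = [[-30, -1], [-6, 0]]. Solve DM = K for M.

M = [[-6, 0], [0, -1]]

Since D multiplies M on the left, M = D⁻¹K.
D has determinant -1; D⁻¹ = [[0, 1], [1, -5]].
M = D⁻¹K = [[0, 1], [1, -5]] · [[-30, -1], [-6, 0]] = [[-6, 0], [0, -1]].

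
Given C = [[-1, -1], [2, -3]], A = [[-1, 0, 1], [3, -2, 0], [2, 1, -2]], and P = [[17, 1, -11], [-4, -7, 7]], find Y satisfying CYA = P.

Y = [[0, -1, -4], [1, -1, -1]]

Y = C⁻¹PA⁻¹ (apply C⁻¹ on the left and A⁻¹ on the right).
det C = 5; the adjugate gives C⁻¹ = [[-3/5, 1/5], [-2/5, -1/5]].
A has determinant 3; A⁻¹ = [[4/3, 1/3, 2/3], [2, 0, 1], [7/3, 1/3, 2/3]].
C⁻¹P = [[-11, -2, 8], [-6, 1, 3]].
Y = (C⁻¹P)A⁻¹ = [[0, -1, -4], [1, -1, -1]].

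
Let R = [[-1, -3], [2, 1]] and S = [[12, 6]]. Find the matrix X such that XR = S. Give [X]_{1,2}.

6

Right-multiplying both sides by R⁻¹ gives X = SR⁻¹.
det R = 5; the adjugate gives R⁻¹ = [[1/5, 3/5], [-2/5, -1/5]].
X = SR⁻¹ = [[12, 6]] · [[1/5, 3/5], [-2/5, -1/5]] = [[0, 6]].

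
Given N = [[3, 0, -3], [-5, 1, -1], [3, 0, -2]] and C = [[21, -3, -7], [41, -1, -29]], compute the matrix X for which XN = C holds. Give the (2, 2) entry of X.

Right-multiplying both sides by N⁻¹ gives X = CN⁻¹.
det N = 3; the adjugate gives N⁻¹ = [[-2/3, 0, 1], [-13/3, 1, 6], [-1, 0, 1]].
X = CN⁻¹ = [[21, -3, -7], [41, -1, -29]] · [[-2/3, 0, 1], [-13/3, 1, 6], [-1, 0, 1]] = [[6, -3, -4], [6, -1, 6]].

-1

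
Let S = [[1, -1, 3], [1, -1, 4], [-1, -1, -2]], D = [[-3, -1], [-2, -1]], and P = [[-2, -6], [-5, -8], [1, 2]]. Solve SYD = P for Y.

Y = [[-4, 3], [3, -4], [-1, 3]]

Y = S⁻¹PD⁻¹ (apply S⁻¹ on the left and D⁻¹ on the right).
det S = 2; the adjugate gives S⁻¹ = [[3, -5/2, -1/2], [-1, 1/2, -1/2], [-1, 1, 0]].
det D = 1, so D⁻¹ = [[-1, 1], [2, -3]].
S⁻¹P = [[6, 1], [-1, 1], [-3, -2]].
Y = (S⁻¹P)D⁻¹ = [[-4, 3], [3, -4], [-1, 3]].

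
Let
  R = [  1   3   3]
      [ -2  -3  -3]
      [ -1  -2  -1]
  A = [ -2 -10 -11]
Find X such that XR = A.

X = [[-5, -1, -1]]

Since R sits to the right of X, X = AR⁻¹.
det R = 3, so R⁻¹ = [[-1, -1, 0], [1/3, 2/3, -1], [1/3, -1/3, 1]].
X = AR⁻¹ = [[-2, -10, -11]] · [[-1, -1, 0], [1/3, 2/3, -1], [1/3, -1/3, 1]] = [[-5, -1, -1]].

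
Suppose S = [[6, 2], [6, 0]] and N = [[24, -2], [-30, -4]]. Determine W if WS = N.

S is on the right of W, so right-multiply by S⁻¹: W = NS⁻¹.
det S = -12, so S⁻¹ = [[0, 1/6], [1/2, -1/2]].
W = NS⁻¹ = [[24, -2], [-30, -4]] · [[0, 1/6], [1/2, -1/2]] = [[-1, 5], [-2, -3]].

W = [[-1, 5], [-2, -3]]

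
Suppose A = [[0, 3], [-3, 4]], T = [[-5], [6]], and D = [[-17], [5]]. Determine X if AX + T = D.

X = [[-5], [-4]]

AX = D − T = [[-12], [-1]].
Left-multiplying both sides by A⁻¹ gives X = A⁻¹(D − T).
A has determinant 9; A⁻¹ = [[4/9, -1/3], [1/3, 0]].
X = A⁻¹(D − T) = [[-5], [-4]].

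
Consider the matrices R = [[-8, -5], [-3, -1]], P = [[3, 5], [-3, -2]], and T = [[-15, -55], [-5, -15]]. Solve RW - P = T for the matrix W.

W = [[4, 5], [-4, 2]]

RW = T + P = [[-12, -50], [-8, -17]].
Left-multiplying both sides by R⁻¹ gives W = R⁻¹(T + P).
det R = -7; the adjugate gives R⁻¹ = [[1/7, -5/7], [-3/7, 8/7]].
W = R⁻¹(T + P) = [[4, 5], [-4, 2]].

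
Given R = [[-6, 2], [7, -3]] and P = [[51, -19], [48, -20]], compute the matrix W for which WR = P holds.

W = [[-5, 3], [-1, 6]]

R is on the right of W, so right-multiply by R⁻¹: W = PR⁻¹.
det R = 4; the adjugate gives R⁻¹ = [[-3/4, -1/2], [-7/4, -3/2]].
W = PR⁻¹ = [[51, -19], [48, -20]] · [[-3/4, -1/2], [-7/4, -3/2]] = [[-5, 3], [-1, 6]].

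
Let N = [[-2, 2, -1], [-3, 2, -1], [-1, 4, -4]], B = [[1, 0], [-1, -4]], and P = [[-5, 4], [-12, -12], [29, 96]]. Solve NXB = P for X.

Left-multiply by N⁻¹ and right-multiply by B⁻¹: X = N⁻¹PB⁻¹.
det N = -4; the adjugate gives N⁻¹ = [[1, -1, 0], [11/4, -7/4, -1/4], [5/2, -3/2, -1/2]].
B has determinant -4; B⁻¹ = [[1, 0], [-1/4, -1/4]].
N⁻¹P = [[7, 16], [0, 8], [-9, -20]].
X = (N⁻¹P)B⁻¹ = [[3, -4], [-2, -2], [-4, 5]].

X = [[3, -4], [-2, -2], [-4, 5]]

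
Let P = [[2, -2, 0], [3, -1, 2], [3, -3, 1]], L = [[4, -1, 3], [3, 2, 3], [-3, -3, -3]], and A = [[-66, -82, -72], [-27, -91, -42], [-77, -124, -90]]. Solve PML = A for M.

M = [[2, -5, 4], [-1, 2, -4], [4, 3, 1]]

Left-multiply by P⁻¹ and right-multiply by L⁻¹: M = P⁻¹AL⁻¹.
P has determinant 4; P⁻¹ = [[5/4, 1/2, -1], [3/4, 1/2, -1], [-3/2, 0, 1]].
L has determinant 3; L⁻¹ = [[1, -4, -3], [0, -1, -1], [-1, 5, 11/3]].
P⁻¹A = [[-19, -24, -21], [14, 17, 15], [22, -1, 18]].
M = (P⁻¹A)L⁻¹ = [[2, -5, 4], [-1, 2, -4], [4, 3, 1]].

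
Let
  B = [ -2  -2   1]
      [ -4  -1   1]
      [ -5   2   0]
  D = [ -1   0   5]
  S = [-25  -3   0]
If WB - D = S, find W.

W = [[2, 3, 2]]

WB = S + D = [[-26, -3, 5]].
Since B sits to the right of W, W = (S + D)B⁻¹.
det B = 1; the adjugate gives B⁻¹ = [[-2, 2, -1], [-5, 5, -2], [-13, 14, -6]].
W = (S + D)B⁻¹ = [[2, 3, 2]].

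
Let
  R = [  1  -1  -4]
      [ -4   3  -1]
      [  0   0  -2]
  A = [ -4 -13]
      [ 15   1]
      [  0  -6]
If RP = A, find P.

R is on the left of P, so left-multiply by R⁻¹: P = R⁻¹A.
R has determinant 2; R⁻¹ = [[-3, -1, 13/2], [-4, -1, 17/2], [0, 0, -1/2]].
P = R⁻¹A = [[-3, -1, 13/2], [-4, -1, 17/2], [0, 0, -1/2]] · [[-4, -13], [15, 1], [0, -6]] = [[-3, -1], [1, 0], [0, 3]].

P = [[-3, -1], [1, 0], [0, 3]]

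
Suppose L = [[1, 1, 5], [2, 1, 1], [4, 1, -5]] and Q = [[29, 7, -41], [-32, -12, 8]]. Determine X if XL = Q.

X = [[-3, 4, 6], [-4, -2, -6]]

Since L sits to the right of X, X = QL⁻¹.
det L = -2, so L⁻¹ = [[3, -5, 2], [-7, 25/2, -9/2], [1, -3/2, 1/2]].
X = QL⁻¹ = [[29, 7, -41], [-32, -12, 8]] · [[3, -5, 2], [-7, 25/2, -9/2], [1, -3/2, 1/2]] = [[-3, 4, 6], [-4, -2, -6]].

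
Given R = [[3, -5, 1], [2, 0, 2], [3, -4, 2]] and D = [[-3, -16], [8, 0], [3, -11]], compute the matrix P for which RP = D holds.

P = [[-1, -3], [1, 2], [5, 3]]

Left-multiplying both sides by R⁻¹ gives P = R⁻¹D.
det R = 6, so R⁻¹ = [[4/3, 1, -5/3], [1/3, 1/2, -2/3], [-4/3, -1/2, 5/3]].
P = R⁻¹D = [[4/3, 1, -5/3], [1/3, 1/2, -2/3], [-4/3, -1/2, 5/3]] · [[-3, -16], [8, 0], [3, -11]] = [[-1, -3], [1, 2], [5, 3]].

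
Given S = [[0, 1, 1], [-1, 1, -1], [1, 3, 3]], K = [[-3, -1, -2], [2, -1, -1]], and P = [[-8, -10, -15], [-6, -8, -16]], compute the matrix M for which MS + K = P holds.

MS = P − K = [[-5, -9, -13], [-8, -7, -15]].
Since S sits to the right of M, M = (P − K)S⁻¹.
det S = -2, so S⁻¹ = [[-3, 0, 1], [-1, 1/2, 1/2], [2, -1/2, -1/2]].
M = (P − K)S⁻¹ = [[-2, 2, -3], [1, 4, -4]].

M = [[-2, 2, -3], [1, 4, -4]]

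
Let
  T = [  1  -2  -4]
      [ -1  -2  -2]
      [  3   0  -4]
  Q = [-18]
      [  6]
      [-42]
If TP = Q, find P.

P = [[-6], [-6], [6]]

Left-multiplying both sides by T⁻¹ gives P = T⁻¹Q.
det T = 4, so T⁻¹ = [[2, -2, -1], [-5/2, 2, 3/2], [3/2, -3/2, -1]].
P = T⁻¹Q = [[2, -2, -1], [-5/2, 2, 3/2], [3/2, -3/2, -1]] · [[-18], [6], [-42]] = [[-6], [-6], [6]].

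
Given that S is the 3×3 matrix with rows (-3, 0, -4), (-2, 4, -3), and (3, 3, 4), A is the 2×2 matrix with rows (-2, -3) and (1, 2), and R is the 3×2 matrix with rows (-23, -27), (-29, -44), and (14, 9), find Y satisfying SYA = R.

Left-multiply by S⁻¹ and right-multiply by A⁻¹: Y = S⁻¹RA⁻¹.
det S = -3, so S⁻¹ = [[-25/3, 4, -16/3], [1/3, 0, 1/3], [6, -3, 4]].
A has determinant -1; A⁻¹ = [[-2, -3], [1, 2]].
S⁻¹R = [[1, 1], [-3, -6], [5, 6]].
Y = (S⁻¹R)A⁻¹ = [[-1, -1], [0, -3], [-4, -3]].

Y = [[-1, -1], [0, -3], [-4, -3]]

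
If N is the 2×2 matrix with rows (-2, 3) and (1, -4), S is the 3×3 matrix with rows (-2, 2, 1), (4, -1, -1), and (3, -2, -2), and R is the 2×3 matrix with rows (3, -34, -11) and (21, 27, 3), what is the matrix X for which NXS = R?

Isolating X: multiply by N⁻¹ from the left and S⁻¹ from the right, so X = N⁻¹RS⁻¹.
det N = 5; the adjugate gives N⁻¹ = [[-4/5, -3/5], [-1/5, -2/5]].
det S = 5; the adjugate gives S⁻¹ = [[0, 2/5, -1/5], [1, 1/5, 2/5], [-1, 2/5, -6/5]].
N⁻¹R = [[-15, 11, 7], [-9, -4, 1]].
X = (N⁻¹R)S⁻¹ = [[4, -1, -1], [-5, -4, -1]].

X = [[4, -1, -1], [-5, -4, -1]]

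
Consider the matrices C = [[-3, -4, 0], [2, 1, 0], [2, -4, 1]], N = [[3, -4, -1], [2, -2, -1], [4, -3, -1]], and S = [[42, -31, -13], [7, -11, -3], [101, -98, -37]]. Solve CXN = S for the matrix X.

Isolating X: multiply by C⁻¹ from the left and N⁻¹ from the right, so X = C⁻¹SN⁻¹.
det C = 5; the adjugate gives C⁻¹ = [[1/5, 4/5, 0], [-2/5, -3/5, 0], [-2, -4, 1]].
det N = 3, so N⁻¹ = [[-1/3, -1/3, 2/3], [-2/3, 1/3, 1/3], [2/3, -7/3, 2/3]].
C⁻¹S = [[14, -15, -5], [-21, 19, 7], [-11, 8, 1]].
X = (C⁻¹S)N⁻¹ = [[2, 2, 1], [-1, -3, -3], [-1, 4, -4]].

X = [[2, 2, 1], [-1, -3, -3], [-1, 4, -4]]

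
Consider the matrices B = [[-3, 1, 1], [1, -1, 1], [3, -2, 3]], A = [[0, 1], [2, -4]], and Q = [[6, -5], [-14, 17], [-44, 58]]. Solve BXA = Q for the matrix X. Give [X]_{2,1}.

X = B⁻¹QA⁻¹ (apply B⁻¹ on the left and A⁻¹ on the right).
det B = 4, so B⁻¹ = [[-1/4, -5/4, 1/2], [0, -3, 1], [1/4, -3/4, 1/2]].
A has determinant -2; A⁻¹ = [[2, 1/2], [1, 0]].
B⁻¹Q = [[-6, 9], [-2, 7], [-10, 15]].
X = (B⁻¹Q)A⁻¹ = [[-3, -3], [3, -1], [-5, -5]].

3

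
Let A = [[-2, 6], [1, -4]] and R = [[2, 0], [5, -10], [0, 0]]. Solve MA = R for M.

M = [[-4, -6], [-5, -5], [0, 0]]

A is on the right of M, so right-multiply by A⁻¹: M = RA⁻¹.
det A = 2; the adjugate gives A⁻¹ = [[-2, -3], [-1/2, -1]].
M = RA⁻¹ = [[2, 0], [5, -10], [0, 0]] · [[-2, -3], [-1/2, -1]] = [[-4, -6], [-5, -5], [0, 0]].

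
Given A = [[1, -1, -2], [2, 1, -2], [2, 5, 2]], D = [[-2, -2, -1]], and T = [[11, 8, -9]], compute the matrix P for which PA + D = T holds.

PA = T − D = [[13, 10, -8]].
A is on the right of P, so right-multiply by A⁻¹: P = (T − D)A⁻¹.
det A = 4; the adjugate gives A⁻¹ = [[3, -2, 1], [-2, 3/2, -1/2], [2, -7/4, 3/4]].
P = (T − D)A⁻¹ = [[3, 3, 2]].

P = [[3, 3, 2]]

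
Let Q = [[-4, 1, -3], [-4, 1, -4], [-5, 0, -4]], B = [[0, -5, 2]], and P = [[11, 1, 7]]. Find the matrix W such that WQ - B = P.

WQ = P + B = [[11, -4, 9]].
Right-multiplying both sides by Q⁻¹ gives W = (P + B)Q⁻¹.
Q has determinant 5; Q⁻¹ = [[-4/5, 4/5, -1/5], [4/5, 1/5, -4/5], [1, -1, 0]].
W = (P + B)Q⁻¹ = [[-3, -1, 1]].

W = [[-3, -1, 1]]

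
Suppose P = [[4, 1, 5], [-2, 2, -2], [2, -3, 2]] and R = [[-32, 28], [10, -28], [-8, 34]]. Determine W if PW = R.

W = [[-5, 6], [-2, -6], [-2, 2]]

Left-multiplying both sides by P⁻¹ gives W = P⁻¹R.
det P = 2; the adjugate gives P⁻¹ = [[-1, -17/2, -6], [0, -1, -1], [1, 7, 5]].
W = P⁻¹R = [[-1, -17/2, -6], [0, -1, -1], [1, 7, 5]] · [[-32, 28], [10, -28], [-8, 34]] = [[-5, 6], [-2, -6], [-2, 2]].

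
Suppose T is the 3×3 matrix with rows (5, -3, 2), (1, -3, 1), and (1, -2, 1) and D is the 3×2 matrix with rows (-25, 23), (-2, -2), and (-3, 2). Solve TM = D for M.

M = [[-6, 5], [-1, 4], [1, 5]]

T is on the left of M, so left-multiply by T⁻¹: M = T⁻¹D.
T has determinant -3; T⁻¹ = [[1/3, 1/3, -1], [0, -1, 1], [-1/3, -7/3, 4]].
M = T⁻¹D = [[1/3, 1/3, -1], [0, -1, 1], [-1/3, -7/3, 4]] · [[-25, 23], [-2, -2], [-3, 2]] = [[-6, 5], [-1, 4], [1, 5]].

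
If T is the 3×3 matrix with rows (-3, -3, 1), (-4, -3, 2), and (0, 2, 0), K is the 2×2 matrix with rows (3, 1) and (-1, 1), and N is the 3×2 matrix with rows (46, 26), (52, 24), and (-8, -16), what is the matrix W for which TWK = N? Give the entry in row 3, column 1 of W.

-3

Isolating W: multiply by T⁻¹ from the left and K⁻¹ from the right, so W = T⁻¹NK⁻¹.
T has determinant 4; T⁻¹ = [[-1, 1/2, -3/4], [0, 0, 1/2], [-2, 3/2, -3/4]].
det K = 4; the adjugate gives K⁻¹ = [[1/4, -1/4], [1/4, 3/4]].
T⁻¹N = [[-14, -2], [-4, -8], [-8, -4]].
W = (T⁻¹N)K⁻¹ = [[-4, 2], [-3, -5], [-3, -1]].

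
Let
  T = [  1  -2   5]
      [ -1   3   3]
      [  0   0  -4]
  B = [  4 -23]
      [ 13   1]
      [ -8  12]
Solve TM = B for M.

Since T multiplies M on the left, M = T⁻¹B.
det T = -4, so T⁻¹ = [[3, 2, 21/4], [1, 1, 2], [0, 0, -1/4]].
M = T⁻¹B = [[3, 2, 21/4], [1, 1, 2], [0, 0, -1/4]] · [[4, -23], [13, 1], [-8, 12]] = [[-4, -4], [1, 2], [2, -3]].

M = [[-4, -4], [1, 2], [2, -3]]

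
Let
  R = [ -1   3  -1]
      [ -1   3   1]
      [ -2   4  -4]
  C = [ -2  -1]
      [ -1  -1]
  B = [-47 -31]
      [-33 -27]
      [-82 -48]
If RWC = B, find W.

W = [[1, -3], [4, 5], [-5, 3]]

W = R⁻¹BC⁻¹ (apply R⁻¹ on the left and C⁻¹ on the right).
det R = -4; the adjugate gives R⁻¹ = [[4, -2, -3/2], [3/2, -1/2, -1/2], [-1/2, 1/2, 0]].
det C = 1; the adjugate gives C⁻¹ = [[-1, 1], [1, -2]].
R⁻¹B = [[1, 2], [-13, -9], [7, 2]].
W = (R⁻¹B)C⁻¹ = [[1, -3], [4, 5], [-5, 3]].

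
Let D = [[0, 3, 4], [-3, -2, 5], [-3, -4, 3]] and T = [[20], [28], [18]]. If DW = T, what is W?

Since D multiplies W on the left, W = D⁻¹T.
det D = 6; the adjugate gives D⁻¹ = [[7/3, -25/6, 23/6], [-1, 2, -2], [1, -3/2, 3/2]].
W = D⁻¹T = [[7/3, -25/6, 23/6], [-1, 2, -2], [1, -3/2, 3/2]] · [[20], [28], [18]] = [[-1], [0], [5]].

W = [[-1], [0], [5]]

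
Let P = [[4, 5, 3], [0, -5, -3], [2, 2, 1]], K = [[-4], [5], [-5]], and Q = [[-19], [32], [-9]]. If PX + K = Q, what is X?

X = [[3], [-3], [-4]]

PX = Q − K = [[-15], [27], [-4]].
P is on the left of X, so left-multiply by P⁻¹: X = P⁻¹(Q − K).
P has determinant 4; P⁻¹ = [[1/4, 1/4, 0], [-3/2, -1/2, 3], [5/2, 1/2, -5]].
X = P⁻¹(Q − K) = [[3], [-3], [-4]].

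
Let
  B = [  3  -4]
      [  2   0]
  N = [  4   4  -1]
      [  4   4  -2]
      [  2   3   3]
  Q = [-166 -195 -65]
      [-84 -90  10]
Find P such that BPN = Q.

P = [[-4, -5, -3], [5, -5, 5]]

Isolating P: multiply by B⁻¹ from the left and N⁻¹ from the right, so P = B⁻¹QN⁻¹.
det B = 8, so B⁻¹ = [[0, 1/2], [-1/4, 3/8]].
det N = 4, so N⁻¹ = [[9/2, -15/4, -1], [-4, 7/2, 1], [1, -1, 0]].
B⁻¹Q = [[-42, -45, 5], [10, 15, 20]].
P = (B⁻¹Q)N⁻¹ = [[-4, -5, -3], [5, -5, 5]].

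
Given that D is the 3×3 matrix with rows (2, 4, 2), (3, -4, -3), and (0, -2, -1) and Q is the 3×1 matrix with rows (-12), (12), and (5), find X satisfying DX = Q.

D is on the left of X, so left-multiply by D⁻¹: X = D⁻¹Q.
D has determinant -4; D⁻¹ = [[1/2, 0, 1], [-3/4, 1/2, -3], [3/2, -1, 5]].
X = D⁻¹Q = [[1/2, 0, 1], [-3/4, 1/2, -3], [3/2, -1, 5]] · [[-12], [12], [5]] = [[-1], [0], [-5]].

X = [[-1], [0], [-5]]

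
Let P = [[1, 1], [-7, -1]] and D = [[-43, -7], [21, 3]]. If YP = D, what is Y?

Y = [[-1, 6], [0, -3]]

Right-multiplying both sides by P⁻¹ gives Y = DP⁻¹.
det P = 6, so P⁻¹ = [[-1/6, -1/6], [7/6, 1/6]].
Y = DP⁻¹ = [[-43, -7], [21, 3]] · [[-1/6, -1/6], [7/6, 1/6]] = [[-1, 6], [0, -3]].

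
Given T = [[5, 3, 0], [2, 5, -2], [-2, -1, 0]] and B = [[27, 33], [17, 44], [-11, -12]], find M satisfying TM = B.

T is on the left of M, so left-multiply by T⁻¹: M = T⁻¹B.
det T = 2; the adjugate gives T⁻¹ = [[-1, 0, -3], [2, 0, 5], [4, -1/2, 19/2]].
M = T⁻¹B = [[-1, 0, -3], [2, 0, 5], [4, -1/2, 19/2]] · [[27, 33], [17, 44], [-11, -12]] = [[6, 3], [-1, 6], [-5, -4]].

M = [[6, 3], [-1, 6], [-5, -4]]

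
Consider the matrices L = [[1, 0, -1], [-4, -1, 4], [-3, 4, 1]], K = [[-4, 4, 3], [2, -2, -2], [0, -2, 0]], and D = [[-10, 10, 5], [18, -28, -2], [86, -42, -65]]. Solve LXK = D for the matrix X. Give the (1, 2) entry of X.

Isolating X: multiply by L⁻¹ from the left and K⁻¹ from the right, so X = L⁻¹DK⁻¹.
det L = 2, so L⁻¹ = [[-17/2, -2, -1/2], [-4, -1, 0], [-19/2, -2, -1/2]].
det K = 4, so K⁻¹ = [[-1, -3/2, -1/2], [0, 0, -1/2], [-1, -2, 0]].
L⁻¹D = [[6, -8, -6], [22, -12, -18], [16, -18, -11]].
X = (L⁻¹D)K⁻¹ = [[0, 3, 1], [-4, 3, -5], [-5, -2, 1]].

3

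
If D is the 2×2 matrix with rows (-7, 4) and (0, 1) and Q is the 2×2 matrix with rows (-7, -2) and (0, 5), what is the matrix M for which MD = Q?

Right-multiplying both sides by D⁻¹ gives M = QD⁻¹.
D has determinant -7; D⁻¹ = [[-1/7, 4/7], [0, 1]].
M = QD⁻¹ = [[-7, -2], [0, 5]] · [[-1/7, 4/7], [0, 1]] = [[1, -6], [0, 5]].

M = [[1, -6], [0, 5]]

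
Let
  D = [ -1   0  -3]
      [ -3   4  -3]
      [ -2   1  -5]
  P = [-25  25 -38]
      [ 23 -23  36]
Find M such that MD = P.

Right-multiplying both sides by D⁻¹ gives M = PD⁻¹.
det D = 2; the adjugate gives D⁻¹ = [[-17/2, -3/2, 6], [-9/2, -1/2, 3], [5/2, 1/2, -2]].
M = PD⁻¹ = [[-25, 25, -38], [23, -23, 36]] · [[-17/2, -3/2, 6], [-9/2, -1/2, 3], [5/2, 1/2, -2]] = [[5, 6, 1], [-2, -5, -3]].

M = [[5, 6, 1], [-2, -5, -3]]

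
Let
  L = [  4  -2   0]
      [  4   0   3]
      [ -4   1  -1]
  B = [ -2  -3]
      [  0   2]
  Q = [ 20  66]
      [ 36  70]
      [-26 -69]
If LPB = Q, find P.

P = [[-3, 5], [-1, 1], [-2, -4]]

Isolating P: multiply by L⁻¹ from the left and B⁻¹ from the right, so P = L⁻¹QB⁻¹.
det L = 4; the adjugate gives L⁻¹ = [[-3/4, -1/2, -3/2], [-2, -1, -3], [1, 1, 2]].
B has determinant -4; B⁻¹ = [[-1/2, -3/4], [0, 1/2]].
L⁻¹Q = [[6, 19], [2, 5], [4, -2]].
P = (L⁻¹Q)B⁻¹ = [[-3, 5], [-1, 1], [-2, -4]].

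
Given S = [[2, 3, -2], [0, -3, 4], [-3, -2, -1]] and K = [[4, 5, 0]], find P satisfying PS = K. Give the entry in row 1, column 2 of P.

-3

Right-multiplying both sides by S⁻¹ gives P = KS⁻¹.
det S = 4, so S⁻¹ = [[11/4, 7/4, 3/2], [-3, -2, -2], [-9/4, -5/4, -3/2]].
P = KS⁻¹ = [[4, 5, 0]] · [[11/4, 7/4, 3/2], [-3, -2, -2], [-9/4, -5/4, -3/2]] = [[-4, -3, -4]].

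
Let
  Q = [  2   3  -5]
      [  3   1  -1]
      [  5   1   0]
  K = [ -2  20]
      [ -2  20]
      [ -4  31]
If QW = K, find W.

Left-multiplying both sides by Q⁻¹ gives W = Q⁻¹K.
det Q = -3, so Q⁻¹ = [[-1/3, 5/3, -2/3], [5/3, -25/3, 13/3], [2/3, -13/3, 7/3]].
W = Q⁻¹K = [[-1/3, 5/3, -2/3], [5/3, -25/3, 13/3], [2/3, -13/3, 7/3]] · [[-2, 20], [-2, 20], [-4, 31]] = [[0, 6], [-4, 1], [-2, -1]].

W = [[0, 6], [-4, 1], [-2, -1]]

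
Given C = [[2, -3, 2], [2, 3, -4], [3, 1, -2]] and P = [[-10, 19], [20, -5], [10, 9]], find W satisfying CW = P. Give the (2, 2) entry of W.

1

C is on the left of W, so left-multiply by C⁻¹: W = C⁻¹P.
det C = 6, so C⁻¹ = [[-1/3, -2/3, 1], [-4/3, -5/3, 2], [-7/6, -11/6, 2]].
W = C⁻¹P = [[-1/3, -2/3, 1], [-4/3, -5/3, 2], [-7/6, -11/6, 2]] · [[-10, 19], [20, -5], [10, 9]] = [[0, 6], [0, 1], [-5, 5]].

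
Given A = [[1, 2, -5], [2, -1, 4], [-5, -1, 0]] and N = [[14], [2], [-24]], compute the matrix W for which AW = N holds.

Since A multiplies W on the left, W = A⁻¹N.
A has determinant -1; A⁻¹ = [[-4, -5, -3], [20, 25, 14], [7, 9, 5]].
W = A⁻¹N = [[-4, -5, -3], [20, 25, 14], [7, 9, 5]] · [[14], [2], [-24]] = [[6], [-6], [-4]].

W = [[6], [-6], [-4]]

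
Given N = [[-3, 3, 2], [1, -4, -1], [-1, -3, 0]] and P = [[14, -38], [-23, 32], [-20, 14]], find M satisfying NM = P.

Left-multiplying both sides by N⁻¹ gives M = N⁻¹P.
det N = -2, so N⁻¹ = [[3/2, 3, -5/2], [-1/2, -1, 1/2], [7/2, 6, -9/2]].
M = N⁻¹P = [[3/2, 3, -5/2], [-1/2, -1, 1/2], [7/2, 6, -9/2]] · [[14, -38], [-23, 32], [-20, 14]] = [[2, 4], [6, -6], [1, -4]].

M = [[2, 4], [6, -6], [1, -4]]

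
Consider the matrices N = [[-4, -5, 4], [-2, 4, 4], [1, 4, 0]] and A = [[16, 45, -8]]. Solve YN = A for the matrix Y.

Since N sits to the right of Y, Y = AN⁻¹.
det N = -4, so N⁻¹ = [[4, -4, 9], [-1, 1, -2], [3, -11/4, 13/2]].
Y = AN⁻¹ = [[16, 45, -8]] · [[4, -4, 9], [-1, 1, -2], [3, -11/4, 13/2]] = [[-5, 3, 2]].

Y = [[-5, 3, 2]]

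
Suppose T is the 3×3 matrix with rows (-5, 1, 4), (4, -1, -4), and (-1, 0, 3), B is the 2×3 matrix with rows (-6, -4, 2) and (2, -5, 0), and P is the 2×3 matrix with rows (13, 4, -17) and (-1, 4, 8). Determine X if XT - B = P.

X = [[-2, -2, -5], [-1, 0, 4]]

XT = P + B = [[7, 0, -15], [1, -1, 8]].
Since T sits to the right of X, X = (P + B)T⁻¹.
T has determinant 3; T⁻¹ = [[-1, -1, 0], [-8/3, -11/3, -4/3], [-1/3, -1/3, 1/3]].
X = (P + B)T⁻¹ = [[-2, -2, -5], [-1, 0, 4]].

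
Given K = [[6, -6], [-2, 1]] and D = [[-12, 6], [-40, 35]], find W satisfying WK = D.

Since K sits to the right of W, W = DK⁻¹.
det K = -6, so K⁻¹ = [[-1/6, -1], [-1/3, -1]].
W = DK⁻¹ = [[-12, 6], [-40, 35]] · [[-1/6, -1], [-1/3, -1]] = [[0, 6], [-5, 5]].

W = [[0, 6], [-5, 5]]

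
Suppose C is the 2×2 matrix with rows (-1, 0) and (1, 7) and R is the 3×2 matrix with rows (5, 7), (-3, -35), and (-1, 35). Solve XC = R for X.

X = [[-4, 1], [-2, -5], [6, 5]]

Right-multiplying both sides by C⁻¹ gives X = RC⁻¹.
C has determinant -7; C⁻¹ = [[-1, 0], [1/7, 1/7]].
X = RC⁻¹ = [[5, 7], [-3, -35], [-1, 35]] · [[-1, 0], [1/7, 1/7]] = [[-4, 1], [-2, -5], [6, 5]].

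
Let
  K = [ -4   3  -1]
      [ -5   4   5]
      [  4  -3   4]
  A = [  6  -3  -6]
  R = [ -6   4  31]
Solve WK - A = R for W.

W = [[-5, 4, 0]]

WK = R + A = [[0, 1, 25]].
Right-multiplying both sides by K⁻¹ gives W = (R + A)K⁻¹.
K has determinant -3; K⁻¹ = [[-31/3, 3, -19/3], [-40/3, 4, -25/3], [1/3, 0, 1/3]].
W = (R + A)K⁻¹ = [[-5, 4, 0]].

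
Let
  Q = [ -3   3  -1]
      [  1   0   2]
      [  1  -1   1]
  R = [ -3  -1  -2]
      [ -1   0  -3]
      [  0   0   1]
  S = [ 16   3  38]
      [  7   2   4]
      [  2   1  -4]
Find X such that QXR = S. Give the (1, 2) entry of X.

Left-multiply by Q⁻¹ and right-multiply by R⁻¹: X = Q⁻¹SR⁻¹.
det Q = -2, so Q⁻¹ = [[-1, 1, -3], [-1/2, 1, -5/2], [1/2, 0, 3/2]].
det R = -1, so R⁻¹ = [[0, -1, -3], [-1, 3, 7], [0, 0, 1]].
Q⁻¹S = [[-15, -4, -22], [-6, -2, -5], [11, 3, 13]].
X = (Q⁻¹S)R⁻¹ = [[4, 3, -5], [2, 0, -1], [-3, -2, 1]].

3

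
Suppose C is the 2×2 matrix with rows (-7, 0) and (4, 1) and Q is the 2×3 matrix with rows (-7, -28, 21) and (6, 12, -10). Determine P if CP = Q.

P = [[1, 4, -3], [2, -4, 2]]

Since C multiplies P on the left, P = C⁻¹Q.
C has determinant -7; C⁻¹ = [[-1/7, 0], [4/7, 1]].
P = C⁻¹Q = [[-1/7, 0], [4/7, 1]] · [[-7, -28, 21], [6, 12, -10]] = [[1, 4, -3], [2, -4, 2]].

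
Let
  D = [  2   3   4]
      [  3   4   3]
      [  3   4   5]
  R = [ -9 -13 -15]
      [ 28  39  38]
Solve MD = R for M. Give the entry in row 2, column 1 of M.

Right-multiplying both sides by D⁻¹ gives M = RD⁻¹.
det D = -2, so D⁻¹ = [[-4, -1/2, 7/2], [3, 1, -3], [0, -1/2, 1/2]].
M = RD⁻¹ = [[-9, -13, -15], [28, 39, 38]] · [[-4, -1/2, 7/2], [3, 1, -3], [0, -1/2, 1/2]] = [[-3, -1, 0], [5, 6, 0]].

5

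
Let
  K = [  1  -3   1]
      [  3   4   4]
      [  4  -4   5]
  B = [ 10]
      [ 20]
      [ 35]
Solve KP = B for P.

P = [[4], [-1], [3]]

K is on the left of P, so left-multiply by K⁻¹: P = K⁻¹B.
K has determinant 5; K⁻¹ = [[36/5, 11/5, -16/5], [1/5, 1/5, -1/5], [-28/5, -8/5, 13/5]].
P = K⁻¹B = [[36/5, 11/5, -16/5], [1/5, 1/5, -1/5], [-28/5, -8/5, 13/5]] · [[10], [20], [35]] = [[4], [-1], [3]].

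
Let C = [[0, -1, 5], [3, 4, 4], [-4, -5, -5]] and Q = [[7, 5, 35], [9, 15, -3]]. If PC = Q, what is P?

P = [[5, 5, 2], [-3, 3, 0]]

Since C sits to the right of P, P = QC⁻¹.
C has determinant 6; C⁻¹ = [[0, -5, -4], [-1/6, 10/3, 5/2], [1/6, 2/3, 1/2]].
P = QC⁻¹ = [[7, 5, 35], [9, 15, -3]] · [[0, -5, -4], [-1/6, 10/3, 5/2], [1/6, 2/3, 1/2]] = [[5, 5, 2], [-3, 3, 0]].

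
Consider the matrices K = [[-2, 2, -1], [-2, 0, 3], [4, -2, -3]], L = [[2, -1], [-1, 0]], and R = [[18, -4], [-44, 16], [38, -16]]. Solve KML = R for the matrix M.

M = [[2, 0], [2, -3], [-4, 4]]

Isolating M: multiply by K⁻¹ from the left and L⁻¹ from the right, so M = K⁻¹RL⁻¹.
det K = -4; the adjugate gives K⁻¹ = [[-3/2, -2, -3/2], [-3/2, -5/2, -2], [-1, -1, -1]].
det L = -1; the adjugate gives L⁻¹ = [[0, -1], [-1, -2]].
K⁻¹R = [[4, -2], [7, -2], [-12, 4]].
M = (K⁻¹R)L⁻¹ = [[2, 0], [2, -3], [-4, 4]].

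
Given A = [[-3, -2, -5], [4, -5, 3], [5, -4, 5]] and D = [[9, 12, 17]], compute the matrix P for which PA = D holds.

Right-multiplying both sides by A⁻¹ gives P = DA⁻¹.
A has determinant 4; A⁻¹ = [[-13/4, 15/2, -31/4], [-5/4, 5/2, -11/4], [9/4, -11/2, 23/4]].
P = DA⁻¹ = [[9, 12, 17]] · [[-13/4, 15/2, -31/4], [-5/4, 5/2, -11/4], [9/4, -11/2, 23/4]] = [[-6, 4, -5]].

P = [[-6, 4, -5]]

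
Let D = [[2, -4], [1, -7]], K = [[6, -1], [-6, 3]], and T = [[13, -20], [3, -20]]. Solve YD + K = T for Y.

YD = T − K = [[7, -19], [9, -23]].
Right-multiplying both sides by D⁻¹ gives Y = (T − K)D⁻¹.
det D = -10; the adjugate gives D⁻¹ = [[7/10, -2/5], [1/10, -1/5]].
Y = (T − K)D⁻¹ = [[3, 1], [4, 1]].

Y = [[3, 1], [4, 1]]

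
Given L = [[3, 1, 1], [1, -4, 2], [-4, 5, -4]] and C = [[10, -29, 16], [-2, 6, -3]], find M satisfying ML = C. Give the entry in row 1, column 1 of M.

Right-multiplying both sides by L⁻¹ gives M = CL⁻¹.
det L = 3; the adjugate gives L⁻¹ = [[2, 3, 2], [-4/3, -8/3, -5/3], [-11/3, -19/3, -13/3]].
M = CL⁻¹ = [[10, -29, 16], [-2, 6, -3]] · [[2, 3, 2], [-4/3, -8/3, -5/3], [-11/3, -19/3, -13/3]] = [[0, 6, -1], [-1, -3, -1]].

0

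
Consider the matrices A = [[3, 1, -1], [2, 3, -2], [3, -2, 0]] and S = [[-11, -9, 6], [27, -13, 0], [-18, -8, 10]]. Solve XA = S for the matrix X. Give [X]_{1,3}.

Right-multiplying both sides by A⁻¹ gives X = SA⁻¹.
A has determinant -5; A⁻¹ = [[4/5, -2/5, -1/5], [6/5, -3/5, -4/5], [13/5, -9/5, -7/5]].
X = SA⁻¹ = [[-11, -9, 6], [27, -13, 0], [-18, -8, 10]] · [[4/5, -2/5, -1/5], [6/5, -3/5, -4/5], [13/5, -9/5, -7/5]] = [[-4, -1, 1], [6, -3, 5], [2, -6, -4]].

1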